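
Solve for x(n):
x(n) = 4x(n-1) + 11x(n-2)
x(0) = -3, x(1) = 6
Characteristic equation: x² - 4x - 11 = 0.
Discriminant Δ = (4)² + 4·(11) = 60.
Roots r₁,₂ = (4 ± √60)/2, so r₁ = 2 + \sqrt{15}, r₂ = 2 - \sqrt{15}.
General solution: x(n) = A·r₁^n + B·r₂^n.
From the initial conditions, A + B = -3 and r₁A + r₂B = 6.
Since r₁ - r₂ = √60: A = (6 - (-3)r₂)/√60 = - \frac{3}{2} + \frac{2 \sqrt{15}}{5}, and B = -3 - A = - \frac{2 \sqrt{15}}{5} - \frac{3}{2}.
So x(n) = \left(- \frac{3}{2} + \frac{2 \sqrt{15}}{5}\right)\left(2 + \sqrt{15}\right)^n + \left(- \frac{2 \sqrt{15}}{5} - \frac{3}{2}\right)\left(2 - \sqrt{15}\right)^n.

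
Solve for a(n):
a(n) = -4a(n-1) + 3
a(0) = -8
First-order linear non-homogeneous.
Homogeneous solution: a_h(n) = A·(-4)^n.
Try constant particular solution a_p = K: K = -4K + 3 ⇒ K = \frac{3}{5}.
General: a(n) = A·(-4)^n + \frac{3}{5}.
Apply a(0) = -8: A + \frac{3}{5} = -8 ⇒ A = - \frac{43}{5}.
So a(n) = \frac{3}{5} - \frac{43 \left(-4\right)^{n}}{5}.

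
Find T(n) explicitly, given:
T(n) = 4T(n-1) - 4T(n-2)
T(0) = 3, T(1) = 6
Characteristic equation: x² - 4x + 4 = 0, which is (x - (2))².
Repeated root r = 2.
General solution: T(n) = (A + Bn)·(2)^n.
From T(0) = 3: A = 3.
From T(1) = 6: (A + B)·(2) = 6 ⇒ B = 0.
So T(n) = \left(3\right) \cdot (2)^n.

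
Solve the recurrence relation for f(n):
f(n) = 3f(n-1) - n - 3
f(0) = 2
First-order linear with linear forcing.
Homogeneous solution: f_h(n) = A·(3)^n.
Try particular f_p(n) = pn + q. Substituting:
  pn + q = 3(p(n-1) + q) - n - 3.
Matching the n-coefficient: p = 3p - 1 ⇒ p = \frac{1}{2}.
Matching constants: q = -3p + 3q - 3 ⇒ q = \frac{9}{4}.
General: f(n) = A·(3)^n + \frac{n}{2} + \frac{9}{4}.
Apply f(0) = 2: A + \frac{9}{4} = 2 ⇒ A = - \frac{1}{4}.
So f(n) = - \frac{3^{n}}{4} + \frac{n}{2} + \frac{9}{4}.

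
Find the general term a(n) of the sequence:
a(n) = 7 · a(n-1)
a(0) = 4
Pure geometric recurrence with ratio 7.
By induction a(n) = a(0) · (7)^n = 4 \cdot 7^{n}.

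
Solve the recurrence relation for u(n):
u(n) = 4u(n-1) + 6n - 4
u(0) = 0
First-order linear with linear forcing.
Homogeneous solution: u_h(n) = A·(4)^n.
Try particular u_p(n) = pn + q. Substituting:
  pn + q = 4(p(n-1) + q) + 6n - 4.
Matching the n-coefficient: p = 4p + 6 ⇒ p = -2.
Matching constants: q = -4p + 4q - 4 ⇒ q = - \frac{4}{3}.
General: u(n) = A·(4)^n - 2 n - \frac{4}{3}.
Apply u(0) = 0: A - \frac{4}{3} = 0 ⇒ A = \frac{4}{3}.
So u(n) = \frac{4 \cdot 4^{n}}{3} - 2 n - \frac{4}{3}.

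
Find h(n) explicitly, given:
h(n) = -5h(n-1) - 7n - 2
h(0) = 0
First-order linear with linear forcing.
Homogeneous solution: h_h(n) = A·(-5)^n.
Try particular h_p(n) = pn + q. Substituting:
  pn + q = -5(p(n-1) + q) - 7n - 2.
Matching the n-coefficient: p = -5p - 7 ⇒ p = - \frac{7}{6}.
Matching constants: q = 5p - 5q - 2 ⇒ q = - \frac{47}{36}.
General: h(n) = A·(-5)^n - \frac{7 n}{6} - \frac{47}{36}.
Apply h(0) = 0: A - \frac{47}{36} = 0 ⇒ A = \frac{47}{36}.
So h(n) = \frac{47 \left(-5\right)^{n}}{36} - \frac{7 n}{6} - \frac{47}{36}.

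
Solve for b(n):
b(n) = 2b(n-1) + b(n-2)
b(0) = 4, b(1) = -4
Characteristic equation: x² - 2x - 1 = 0.
Discriminant Δ = (2)² + 4·(1) = 8.
Roots r₁,₂ = (2 ± √8)/2, so r₁ = 1 + \sqrt{2}, r₂ = 1 - \sqrt{2}.
General solution: b(n) = A·r₁^n + B·r₂^n.
From the initial conditions, A + B = 4 and r₁A + r₂B = -4.
Since r₁ - r₂ = √8: A = (-4 - (4)r₂)/√8 = 2 - 2 \sqrt{2}, and B = 4 - A = 2 + 2 \sqrt{2}.
So b(n) = \left(2 - 2 \sqrt{2}\right)\left(1 + \sqrt{2}\right)^n + \left(2 + 2 \sqrt{2}\right)\left(1 - \sqrt{2}\right)^n.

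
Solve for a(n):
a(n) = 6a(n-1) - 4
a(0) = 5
First-order linear non-homogeneous.
Homogeneous solution: a_h(n) = A·(6)^n.
Try constant particular solution a_p = K: K = 6K - 4 ⇒ K = \frac{4}{5}.
General: a(n) = A·(6)^n + \frac{4}{5}.
Apply a(0) = 5: A + \frac{4}{5} = 5 ⇒ A = \frac{21}{5}.
So a(n) = \frac{21 \cdot 6^{n}}{5} + \frac{4}{5}.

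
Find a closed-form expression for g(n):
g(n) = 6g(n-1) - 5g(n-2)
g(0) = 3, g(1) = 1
Characteristic equation: x² - 6x + 5 = 0, which factors as (x - (5))(x - (1)) = 0.
Roots r₁ = 5, r₂ = 1 (distinct).
General solution: g(n) = A·(5)^n + B·(1)^n.
From g(0) = 3: A + B = 3.
From g(1) = 1: 5A + B = 1.
Solving: A = - \frac{1}{2}, B = \frac{7}{2}.
So g(n) = \frac{7}{2} - \frac{5^{n}}{2}.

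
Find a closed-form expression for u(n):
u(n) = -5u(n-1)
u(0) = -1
This is a homogeneous first-order recurrence with ratio -5.
By induction u(n) = u(0) · (-5)^n = - \left(-5\right)^{n}.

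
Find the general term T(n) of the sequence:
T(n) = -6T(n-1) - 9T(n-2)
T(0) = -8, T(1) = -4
Characteristic equation: x² + 6x + 9 = 0, which is (x - (-3))².
Repeated root r = -3.
General solution: T(n) = (A + Bn)·(-3)^n.
From T(0) = -8: A = -8.
From T(1) = -4: (A + B)·(-3) = -4 ⇒ B = \frac{28}{3}.
So T(n) = \left(\frac{28 n}{3} - 8\right) \cdot (-3)^n.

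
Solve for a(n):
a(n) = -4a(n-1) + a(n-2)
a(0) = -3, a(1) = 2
Characteristic equation: x² + 4x - 1 = 0.
Discriminant Δ = (-4)² + 4·(1) = 20.
Roots r₁,₂ = (-4 ± √20)/2, so r₁ = -2 + \sqrt{5}, r₂ = - \sqrt{5} - 2.
General solution: a(n) = A·r₁^n + B·r₂^n.
From the initial conditions, A + B = -3 and r₁A + r₂B = 2.
Since r₁ - r₂ = √20: A = (2 - (-3)r₂)/√20 = - \frac{3}{2} - \frac{2 \sqrt{5}}{5}, and B = -3 - A = - \frac{3}{2} + \frac{2 \sqrt{5}}{5}.
So a(n) = \left(- \frac{3}{2} - \frac{2 \sqrt{5}}{5}\right)\left(-2 + \sqrt{5}\right)^n + \left(- \frac{3}{2} + \frac{2 \sqrt{5}}{5}\right)\left(- \sqrt{5} - 2\right)^n.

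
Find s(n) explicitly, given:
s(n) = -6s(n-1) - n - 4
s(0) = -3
First-order linear with linear forcing.
Homogeneous solution: s_h(n) = A·(-6)^n.
Try particular s_p(n) = pn + q. Substituting:
  pn + q = -6(p(n-1) + q) - n - 4.
Matching the n-coefficient: p = -6p - 1 ⇒ p = - \frac{1}{7}.
Matching constants: q = 6p - 6q - 4 ⇒ q = - \frac{34}{49}.
General: s(n) = A·(-6)^n - \frac{n}{7} - \frac{34}{49}.
Apply s(0) = -3: A - \frac{34}{49} = -3 ⇒ A = - \frac{113}{49}.
So s(n) = - \frac{113 \left(-6\right)^{n}}{49} - \frac{n}{7} - \frac{34}{49}.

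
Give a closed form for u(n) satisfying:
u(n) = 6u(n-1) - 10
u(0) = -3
First-order linear non-homogeneous.
Homogeneous solution: u_h(n) = A·(6)^n.
Try constant particular solution u_p = K: K = 6K - 10 ⇒ K = 2.
General: u(n) = A·(6)^n + 2.
Apply u(0) = -3: A + 2 = -3 ⇒ A = -5.
So u(n) = 2 - 5 \cdot 6^{n}.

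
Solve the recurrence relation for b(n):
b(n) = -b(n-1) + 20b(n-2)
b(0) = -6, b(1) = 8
Characteristic equation: x² + x - 20 = 0, which factors as (x - (-5))(x - (4)) = 0.
Roots r₁ = -5, r₂ = 4 (distinct).
General solution: b(n) = A·(-5)^n + B·(4)^n.
From b(0) = -6: A + B = -6.
From b(1) = 8: -5A + 4B = 8.
Solving: A = - \frac{32}{9}, B = - \frac{22}{9}.
So b(n) = - \frac{32 \left(-5\right)^{n}}{9} - \frac{22 \cdot 4^{n}}{9}.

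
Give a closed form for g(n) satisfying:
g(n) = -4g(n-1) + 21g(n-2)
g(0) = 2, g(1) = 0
Characteristic equation: x² + 4x - 21 = 0, which factors as (x - (-7))(x - (3)) = 0.
Roots r₁ = -7, r₂ = 3 (distinct).
General solution: g(n) = A·(-7)^n + B·(3)^n.
From g(0) = 2: A + B = 2.
From g(1) = 0: -7A + 3B = 0.
Solving: A = \frac{3}{5}, B = \frac{7}{5}.
So g(n) = \frac{3 \left(-7\right)^{n}}{5} + \frac{7 \cdot 3^{n}}{5}.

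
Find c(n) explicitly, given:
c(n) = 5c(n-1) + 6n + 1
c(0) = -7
First-order linear with linear forcing.
Homogeneous solution: c_h(n) = A·(5)^n.
Try particular c_p(n) = pn + q. Substituting:
  pn + q = 5(p(n-1) + q) + 6n + 1.
Matching the n-coefficient: p = 5p + 6 ⇒ p = - \frac{3}{2}.
Matching constants: q = -5p + 5q + 1 ⇒ q = - \frac{17}{8}.
General: c(n) = A·(5)^n - \frac{3 n}{2} - \frac{17}{8}.
Apply c(0) = -7: A - \frac{17}{8} = -7 ⇒ A = - \frac{39}{8}.
So c(n) = - \frac{39 \cdot 5^{n}}{8} - \frac{3 n}{2} - \frac{17}{8}.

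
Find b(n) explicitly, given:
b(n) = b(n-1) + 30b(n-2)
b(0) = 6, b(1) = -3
Characteristic equation: x² - x - 30 = 0, which factors as (x - (-5))(x - (6)) = 0.
Roots r₁ = -5, r₂ = 6 (distinct).
General solution: b(n) = A·(-5)^n + B·(6)^n.
From b(0) = 6: A + B = 6.
From b(1) = -3: -5A + 6B = -3.
Solving: A = \frac{39}{11}, B = \frac{27}{11}.
So b(n) = \frac{39 \left(-5\right)^{n}}{11} + \frac{27 \cdot 6^{n}}{11}.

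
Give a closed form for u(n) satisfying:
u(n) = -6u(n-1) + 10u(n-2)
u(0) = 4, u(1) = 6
Characteristic equation: x² + 6x - 10 = 0.
Discriminant Δ = (-6)² + 4·(10) = 76.
Roots r₁,₂ = (-6 ± √76)/2, so r₁ = -3 + \sqrt{19}, r₂ = - \sqrt{19} - 3.
General solution: u(n) = A·r₁^n + B·r₂^n.
From the initial conditions, A + B = 4 and r₁A + r₂B = 6.
Since r₁ - r₂ = √76: A = (6 - (4)r₂)/√76 = 2 + \frac{9 \sqrt{19}}{19}, and B = 4 - A = 2 - \frac{9 \sqrt{19}}{19}.
So u(n) = \left(2 + \frac{9 \sqrt{19}}{19}\right)\left(-3 + \sqrt{19}\right)^n + \left(2 - \frac{9 \sqrt{19}}{19}\right)\left(- \sqrt{19} - 3\right)^n.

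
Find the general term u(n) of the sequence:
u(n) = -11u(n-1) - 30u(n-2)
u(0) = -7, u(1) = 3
Characteristic equation: x² + 11x + 30 = 0, which factors as (x - (-5))(x - (-6)) = 0.
Roots r₁ = -5, r₂ = -6 (distinct).
General solution: u(n) = A·(-5)^n + B·(-6)^n.
From u(0) = -7: A + B = -7.
From u(1) = 3: -5A - 6B = 3.
Solving: A = -39, B = 32.
So u(n) = - 39 \left(-5\right)^{n} + 32 \left(-6\right)^{n}.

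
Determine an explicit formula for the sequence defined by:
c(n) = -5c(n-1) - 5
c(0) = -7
First-order linear non-homogeneous.
Homogeneous solution: c_h(n) = A·(-5)^n.
Try constant particular solution c_p = K: K = -5K - 5 ⇒ K = - \frac{5}{6}.
General: c(n) = A·(-5)^n - \frac{5}{6}.
Apply c(0) = -7: A - \frac{5}{6} = -7 ⇒ A = - \frac{37}{6}.
So c(n) = - \frac{37 \left(-5\right)^{n}}{6} - \frac{5}{6}.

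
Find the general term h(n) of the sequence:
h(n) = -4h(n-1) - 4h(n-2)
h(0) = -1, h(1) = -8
Characteristic equation: x² + 4x + 4 = 0, which is (x - (-2))².
Repeated root r = -2.
General solution: h(n) = (A + Bn)·(-2)^n.
From h(0) = -1: A = -1.
From h(1) = -8: (A + B)·(-2) = -8 ⇒ B = 5.
So h(n) = \left(5 n - 1\right) \cdot (-2)^n.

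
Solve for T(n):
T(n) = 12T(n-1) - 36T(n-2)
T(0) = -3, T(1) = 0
Characteristic equation: x² - 12x + 36 = 0, which is (x - (6))².
Repeated root r = 6.
General solution: T(n) = (A + Bn)·(6)^n.
From T(0) = -3: A = -3.
From T(1) = 0: (A + B)·(6) = 0 ⇒ B = 3.
So T(n) = \left(3 n - 3\right) \cdot (6)^n.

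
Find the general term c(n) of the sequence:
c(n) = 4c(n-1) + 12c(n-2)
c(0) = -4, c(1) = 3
Characteristic equation: x² - 4x - 12 = 0, which factors as (x - (-2))(x - (6)) = 0.
Roots r₁ = -2, r₂ = 6 (distinct).
General solution: c(n) = A·(-2)^n + B·(6)^n.
From c(0) = -4: A + B = -4.
From c(1) = 3: -2A + 6B = 3.
Solving: A = - \frac{27}{8}, B = - \frac{5}{8}.
So c(n) = - \frac{27 \left(-2\right)^{n}}{8} - \frac{5 \cdot 6^{n}}{8}.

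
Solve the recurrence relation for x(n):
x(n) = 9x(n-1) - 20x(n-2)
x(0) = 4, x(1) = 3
Characteristic equation: x² - 9x + 20 = 0, which factors as (x - (4))(x - (5)) = 0.
Roots r₁ = 4, r₂ = 5 (distinct).
General solution: x(n) = A·(4)^n + B·(5)^n.
From x(0) = 4: A + B = 4.
From x(1) = 3: 4A + 5B = 3.
Solving: A = 17, B = -13.
So x(n) = 17 \cdot 4^{n} - 13 \cdot 5^{n}.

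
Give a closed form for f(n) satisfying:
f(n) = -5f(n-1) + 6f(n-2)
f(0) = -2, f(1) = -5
Characteristic equation: x² + 5x - 6 = 0, which factors as (x - (1))(x - (-6)) = 0.
Roots r₁ = 1, r₂ = -6 (distinct).
General solution: f(n) = A·(1)^n + B·(-6)^n.
From f(0) = -2: A + B = -2.
From f(1) = -5: A - 6B = -5.
Solving: A = - \frac{17}{7}, B = \frac{3}{7}.
So f(n) = \frac{3 \left(-6\right)^{n}}{7} - \frac{17}{7}.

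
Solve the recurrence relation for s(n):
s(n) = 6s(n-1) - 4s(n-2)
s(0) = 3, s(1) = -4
Characteristic equation: x² - 6x + 4 = 0.
Discriminant Δ = (6)² + 4·(-4) = 20.
Roots r₁,₂ = (6 ± √20)/2, so r₁ = \sqrt{5} + 3, r₂ = 3 - \sqrt{5}.
General solution: s(n) = A·r₁^n + B·r₂^n.
From the initial conditions, A + B = 3 and r₁A + r₂B = -4.
Since r₁ - r₂ = √20: A = (-4 - (3)r₂)/√20 = \frac{3}{2} - \frac{13 \sqrt{5}}{10}, and B = 3 - A = \frac{3}{2} + \frac{13 \sqrt{5}}{10}.
So s(n) = \left(\frac{3}{2} - \frac{13 \sqrt{5}}{10}\right)\left(\sqrt{5} + 3\right)^n + \left(\frac{3}{2} + \frac{13 \sqrt{5}}{10}\right)\left(3 - \sqrt{5}\right)^n.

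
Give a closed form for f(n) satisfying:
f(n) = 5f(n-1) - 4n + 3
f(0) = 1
First-order linear with linear forcing.
Homogeneous solution: f_h(n) = A·(5)^n.
Try particular f_p(n) = pn + q. Substituting:
  pn + q = 5(p(n-1) + q) - 4n + 3.
Matching the n-coefficient: p = 5p - 4 ⇒ p = 1.
Matching constants: q = -5p + 5q + 3 ⇒ q = \frac{1}{2}.
General: f(n) = A·(5)^n + n + \frac{1}{2}.
Apply f(0) = 1: A + \frac{1}{2} = 1 ⇒ A = \frac{1}{2}.
So f(n) = \frac{5^{n}}{2} + n + \frac{1}{2}.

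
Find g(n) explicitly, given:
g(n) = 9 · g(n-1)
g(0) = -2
Pure geometric recurrence with ratio 9.
By induction g(n) = g(0) · (9)^n = - 2 \cdot 9^{n}.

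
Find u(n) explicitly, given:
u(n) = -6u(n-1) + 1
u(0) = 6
First-order linear non-homogeneous.
Homogeneous solution: u_h(n) = A·(-6)^n.
Try constant particular solution u_p = K: K = -6K + 1 ⇒ K = \frac{1}{7}.
General: u(n) = A·(-6)^n + \frac{1}{7}.
Apply u(0) = 6: A + \frac{1}{7} = 6 ⇒ A = \frac{41}{7}.
So u(n) = \frac{41 \left(-6\right)^{n}}{7} + \frac{1}{7}.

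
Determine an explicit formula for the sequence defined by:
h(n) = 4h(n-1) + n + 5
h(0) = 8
First-order linear with linear forcing.
Homogeneous solution: h_h(n) = A·(4)^n.
Try particular h_p(n) = pn + q. Substituting:
  pn + q = 4(p(n-1) + q) + n + 5.
Matching the n-coefficient: p = 4p + 1 ⇒ p = - \frac{1}{3}.
Matching constants: q = -4p + 4q + 5 ⇒ q = - \frac{19}{9}.
General: h(n) = A·(4)^n - \frac{n}{3} - \frac{19}{9}.
Apply h(0) = 8: A - \frac{19}{9} = 8 ⇒ A = \frac{91}{9}.
So h(n) = \frac{91 \cdot 4^{n}}{9} - \frac{n}{3} - \frac{19}{9}.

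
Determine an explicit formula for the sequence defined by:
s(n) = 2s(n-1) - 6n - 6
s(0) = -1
First-order linear with linear forcing.
Homogeneous solution: s_h(n) = A·(2)^n.
Try particular s_p(n) = pn + q. Substituting:
  pn + q = 2(p(n-1) + q) - 6n - 6.
Matching the n-coefficient: p = 2p - 6 ⇒ p = 6.
Matching constants: q = -2p + 2q - 6 ⇒ q = 18.
General: s(n) = A·(2)^n + 6 n + 18.
Apply s(0) = -1: A + 18 = -1 ⇒ A = -19.
So s(n) = - 19 \cdot 2^{n} + 6 n + 18.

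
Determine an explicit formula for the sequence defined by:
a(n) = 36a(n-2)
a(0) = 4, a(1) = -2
Characteristic equation: x² - 36 = 0, which factors as (x - (-6))(x - (6)) = 0.
Roots r₁ = -6, r₂ = 6 (distinct).
General solution: a(n) = A·(-6)^n + B·(6)^n.
From a(0) = 4: A + B = 4.
From a(1) = -2: -6A + 6B = -2.
Solving: A = \frac{13}{6}, B = \frac{11}{6}.
So a(n) = \frac{13 \left(-6\right)^{n}}{6} + \frac{11 \cdot 6^{n}}{6}.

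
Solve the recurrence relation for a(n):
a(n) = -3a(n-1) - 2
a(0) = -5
First-order linear non-homogeneous.
Homogeneous solution: a_h(n) = A·(-3)^n.
Try constant particular solution a_p = K: K = -3K - 2 ⇒ K = - \frac{1}{2}.
General: a(n) = A·(-3)^n - \frac{1}{2}.
Apply a(0) = -5: A - \frac{1}{2} = -5 ⇒ A = - \frac{9}{2}.
So a(n) = - \frac{9 \left(-3\right)^{n}}{2} - \frac{1}{2}.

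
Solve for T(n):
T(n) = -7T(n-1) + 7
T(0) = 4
First-order linear non-homogeneous.
Homogeneous solution: T_h(n) = A·(-7)^n.
Try constant particular solution T_p = K: K = -7K + 7 ⇒ K = \frac{7}{8}.
General: T(n) = A·(-7)^n + \frac{7}{8}.
Apply T(0) = 4: A + \frac{7}{8} = 4 ⇒ A = \frac{25}{8}.
So T(n) = \frac{25 \left(-7\right)^{n}}{8} + \frac{7}{8}.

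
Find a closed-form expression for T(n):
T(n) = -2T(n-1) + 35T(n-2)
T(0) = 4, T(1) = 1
Characteristic equation: x² + 2x - 35 = 0, which factors as (x - (5))(x - (-7)) = 0.
Roots r₁ = 5, r₂ = -7 (distinct).
General solution: T(n) = A·(5)^n + B·(-7)^n.
From T(0) = 4: A + B = 4.
From T(1) = 1: 5A - 7B = 1.
Solving: A = \frac{29}{12}, B = \frac{19}{12}.
So T(n) = \frac{19 \left(-7\right)^{n}}{12} + \frac{29 \cdot 5^{n}}{12}.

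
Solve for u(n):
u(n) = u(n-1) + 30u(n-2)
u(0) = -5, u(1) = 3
Characteristic equation: x² - x - 30 = 0, which factors as (x - (-5))(x - (6)) = 0.
Roots r₁ = -5, r₂ = 6 (distinct).
General solution: u(n) = A·(-5)^n + B·(6)^n.
From u(0) = -5: A + B = -5.
From u(1) = 3: -5A + 6B = 3.
Solving: A = -3, B = -2.
So u(n) = - 3 \left(-5\right)^{n} - 2 \cdot 6^{n}.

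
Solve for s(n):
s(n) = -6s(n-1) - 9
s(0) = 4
First-order linear non-homogeneous.
Homogeneous solution: s_h(n) = A·(-6)^n.
Try constant particular solution s_p = K: K = -6K - 9 ⇒ K = - \frac{9}{7}.
General: s(n) = A·(-6)^n - \frac{9}{7}.
Apply s(0) = 4: A - \frac{9}{7} = 4 ⇒ A = \frac{37}{7}.
So s(n) = \frac{37 \left(-6\right)^{n}}{7} - \frac{9}{7}.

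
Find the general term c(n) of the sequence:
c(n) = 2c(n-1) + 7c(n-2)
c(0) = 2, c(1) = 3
Characteristic equation: x² - 2x - 7 = 0.
Discriminant Δ = (2)² + 4·(7) = 32.
Roots r₁,₂ = (2 ± √32)/2, so r₁ = 1 + 2 \sqrt{2}, r₂ = 1 - 2 \sqrt{2}.
General solution: c(n) = A·r₁^n + B·r₂^n.
From the initial conditions, A + B = 2 and r₁A + r₂B = 3.
Since r₁ - r₂ = √32: A = (3 - (2)r₂)/√32 = \frac{\sqrt{2}}{8} + 1, and B = 2 - A = 1 - \frac{\sqrt{2}}{8}.
So c(n) = \left(\frac{\sqrt{2}}{8} + 1\right)\left(1 + 2 \sqrt{2}\right)^n + \left(1 - \frac{\sqrt{2}}{8}\right)\left(1 - 2 \sqrt{2}\right)^n.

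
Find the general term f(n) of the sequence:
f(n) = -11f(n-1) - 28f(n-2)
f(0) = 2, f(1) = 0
Characteristic equation: x² + 11x + 28 = 0, which factors as (x - (-7))(x - (-4)) = 0.
Roots r₁ = -7, r₂ = -4 (distinct).
General solution: f(n) = A·(-7)^n + B·(-4)^n.
From f(0) = 2: A + B = 2.
From f(1) = 0: -7A - 4B = 0.
Solving: A = - \frac{8}{3}, B = \frac{14}{3}.
So f(n) = \frac{14 \left(-4\right)^{n}}{3} - \frac{8 \left(-7\right)^{n}}{3}.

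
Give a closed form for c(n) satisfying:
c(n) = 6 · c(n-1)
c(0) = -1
Pure geometric recurrence with ratio 6.
By induction c(n) = c(0) · (6)^n = - 6^{n}.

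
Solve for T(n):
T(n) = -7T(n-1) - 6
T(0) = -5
First-order linear non-homogeneous.
Homogeneous solution: T_h(n) = A·(-7)^n.
Try constant particular solution T_p = K: K = -7K - 6 ⇒ K = - \frac{3}{4}.
General: T(n) = A·(-7)^n - \frac{3}{4}.
Apply T(0) = -5: A - \frac{3}{4} = -5 ⇒ A = - \frac{17}{4}.
So T(n) = - \frac{17 \left(-7\right)^{n}}{4} - \frac{3}{4}.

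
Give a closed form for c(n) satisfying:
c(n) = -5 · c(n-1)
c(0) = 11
Pure geometric recurrence with ratio -5.
By induction c(n) = c(0) · (-5)^n = 11 \left(-5\right)^{n}.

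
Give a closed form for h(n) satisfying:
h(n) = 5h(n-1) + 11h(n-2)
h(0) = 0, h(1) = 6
Characteristic equation: x² - 5x - 11 = 0.
Discriminant Δ = (5)² + 4·(11) = 69.
Roots r₁,₂ = (5 ± √69)/2, so r₁ = \frac{5}{2} + \frac{\sqrt{69}}{2}, r₂ = \frac{5}{2} - \frac{\sqrt{69}}{2}.
General solution: h(n) = A·r₁^n + B·r₂^n.
From the initial conditions, A + B = 0 and r₁A + r₂B = 6.
Since r₁ - r₂ = √69: A = (6 - (0)r₂)/√69 = \frac{2 \sqrt{69}}{23}, and B = 0 - A = - \frac{2 \sqrt{69}}{23}.
So h(n) = \left(\frac{2 \sqrt{69}}{23}\right)\left(\frac{5}{2} + \frac{\sqrt{69}}{2}\right)^n + \left(- \frac{2 \sqrt{69}}{23}\right)\left(\frac{5}{2} - \frac{\sqrt{69}}{2}\right)^n.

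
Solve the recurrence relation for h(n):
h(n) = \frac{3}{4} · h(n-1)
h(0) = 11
Pure geometric recurrence with ratio \frac{3}{4}.
By induction h(n) = h(0) · (\frac{3}{4})^n = 11 \left(\frac{3}{4}\right)^{n}.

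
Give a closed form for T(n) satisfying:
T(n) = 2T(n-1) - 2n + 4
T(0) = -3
First-order linear with linear forcing.
Homogeneous solution: T_h(n) = A·(2)^n.
Try particular T_p(n) = pn + q. Substituting:
  pn + q = 2(p(n-1) + q) - 2n + 4.
Matching the n-coefficient: p = 2p - 2 ⇒ p = 2.
Matching constants: q = -2p + 2q + 4 ⇒ q = 0.
General: T(n) = A·(2)^n + 2 n + 0.
Apply T(0) = -3: A + 0 = -3 ⇒ A = -3.
So T(n) = - 3 \cdot 2^{n} + 2 n.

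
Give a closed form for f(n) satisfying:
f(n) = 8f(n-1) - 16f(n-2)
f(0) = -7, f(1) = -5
Characteristic equation: x² - 8x + 16 = 0, which is (x - (4))².
Repeated root r = 4.
General solution: f(n) = (A + Bn)·(4)^n.
From f(0) = -7: A = -7.
From f(1) = -5: (A + B)·(4) = -5 ⇒ B = \frac{23}{4}.
So f(n) = \left(\frac{23 n}{4} - 7\right) \cdot (4)^n.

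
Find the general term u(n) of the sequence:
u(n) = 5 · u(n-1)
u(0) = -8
Pure geometric recurrence with ratio 5.
By induction u(n) = u(0) · (5)^n = - 8 \cdot 5^{n}.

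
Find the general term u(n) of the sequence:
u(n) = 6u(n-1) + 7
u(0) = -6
First-order linear non-homogeneous.
Homogeneous solution: u_h(n) = A·(6)^n.
Try constant particular solution u_p = K: K = 6K + 7 ⇒ K = - \frac{7}{5}.
General: u(n) = A·(6)^n - \frac{7}{5}.
Apply u(0) = -6: A - \frac{7}{5} = -6 ⇒ A = - \frac{23}{5}.
So u(n) = - \frac{23 \cdot 6^{n}}{5} - \frac{7}{5}.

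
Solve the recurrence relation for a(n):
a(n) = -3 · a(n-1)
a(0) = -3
Pure geometric recurrence with ratio -3.
By induction a(n) = a(0) · (-3)^n = - 3 \left(-3\right)^{n}.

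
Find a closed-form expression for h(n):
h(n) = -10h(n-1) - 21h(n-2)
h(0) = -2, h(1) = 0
Characteristic equation: x² + 10x + 21 = 0, which factors as (x - (-7))(x - (-3)) = 0.
Roots r₁ = -7, r₂ = -3 (distinct).
General solution: h(n) = A·(-7)^n + B·(-3)^n.
From h(0) = -2: A + B = -2.
From h(1) = 0: -7A - 3B = 0.
Solving: A = \frac{3}{2}, B = - \frac{7}{2}.
So h(n) = - \frac{7 \left(-3\right)^{n}}{2} + \frac{3 \left(-7\right)^{n}}{2}.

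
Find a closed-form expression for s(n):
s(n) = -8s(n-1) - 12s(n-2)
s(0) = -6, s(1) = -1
Characteristic equation: x² + 8x + 12 = 0, which factors as (x - (-6))(x - (-2)) = 0.
Roots r₁ = -6, r₂ = -2 (distinct).
General solution: s(n) = A·(-6)^n + B·(-2)^n.
From s(0) = -6: A + B = -6.
From s(1) = -1: -6A - 2B = -1.
Solving: A = \frac{13}{4}, B = - \frac{37}{4}.
So s(n) = - \frac{37 \left(-2\right)^{n}}{4} + \frac{13 \left(-6\right)^{n}}{4}.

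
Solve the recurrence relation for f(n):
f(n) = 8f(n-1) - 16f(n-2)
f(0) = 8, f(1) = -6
Characteristic equation: x² - 8x + 16 = 0, which is (x - (4))².
Repeated root r = 4.
General solution: f(n) = (A + Bn)·(4)^n.
From f(0) = 8: A = 8.
From f(1) = -6: (A + B)·(4) = -6 ⇒ B = - \frac{19}{2}.
So f(n) = \left(8 - \frac{19 n}{2}\right) \cdot (4)^n.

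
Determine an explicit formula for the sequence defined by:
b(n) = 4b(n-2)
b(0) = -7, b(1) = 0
Characteristic equation: x² - 4 = 0, which factors as (x - (2))(x - (-2)) = 0.
Roots r₁ = 2, r₂ = -2 (distinct).
General solution: b(n) = A·(2)^n + B·(-2)^n.
From b(0) = -7: A + B = -7.
From b(1) = 0: 2A - 2B = 0.
Solving: A = - \frac{7}{2}, B = - \frac{7}{2}.
So b(n) = - \frac{7 \left(-2\right)^{n}}{2} - \frac{7 \cdot 2^{n}}{2}.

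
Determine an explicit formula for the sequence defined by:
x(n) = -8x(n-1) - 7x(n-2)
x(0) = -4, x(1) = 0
Characteristic equation: x² + 8x + 7 = 0, which factors as (x - (-1))(x - (-7)) = 0.
Roots r₁ = -1, r₂ = -7 (distinct).
General solution: x(n) = A·(-1)^n + B·(-7)^n.
From x(0) = -4: A + B = -4.
From x(1) = 0: -A - 7B = 0.
Solving: A = - \frac{14}{3}, B = \frac{2}{3}.
So x(n) = - \frac{14 \left(-1\right)^{n}}{3} + \frac{2 \left(-7\right)^{n}}{3}.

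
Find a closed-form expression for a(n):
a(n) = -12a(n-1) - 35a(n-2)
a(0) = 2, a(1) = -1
Characteristic equation: x² + 12x + 35 = 0, which factors as (x - (-7))(x - (-5)) = 0.
Roots r₁ = -7, r₂ = -5 (distinct).
General solution: a(n) = A·(-7)^n + B·(-5)^n.
From a(0) = 2: A + B = 2.
From a(1) = -1: -7A - 5B = -1.
Solving: A = - \frac{9}{2}, B = \frac{13}{2}.
So a(n) = \frac{13 \left(-5\right)^{n}}{2} - \frac{9 \left(-7\right)^{n}}{2}.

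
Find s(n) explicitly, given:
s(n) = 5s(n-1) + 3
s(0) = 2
First-order linear non-homogeneous.
Homogeneous solution: s_h(n) = A·(5)^n.
Try constant particular solution s_p = K: K = 5K + 3 ⇒ K = - \frac{3}{4}.
General: s(n) = A·(5)^n - \frac{3}{4}.
Apply s(0) = 2: A - \frac{3}{4} = 2 ⇒ A = \frac{11}{4}.
So s(n) = \frac{11 \cdot 5^{n}}{4} - \frac{3}{4}.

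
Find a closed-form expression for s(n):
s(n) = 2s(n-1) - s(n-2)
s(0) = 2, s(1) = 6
Characteristic equation: x² - 2x + 1 = 0, which is (x - (1))².
Repeated root r = 1.
General solution: s(n) = (A + Bn)·(1)^n.
From s(0) = 2: A = 2.
From s(1) = 6: (A + B)·(1) = 6 ⇒ B = 4.
So s(n) = \left(4 n + 2\right) \cdot (1)^n.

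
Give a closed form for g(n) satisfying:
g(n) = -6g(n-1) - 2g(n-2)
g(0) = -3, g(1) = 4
Characteristic equation: x² + 6x + 2 = 0.
Discriminant Δ = (-6)² + 4·(-2) = 28.
Roots r₁,₂ = (-6 ± √28)/2, so r₁ = -3 + \sqrt{7}, r₂ = -3 - \sqrt{7}.
General solution: g(n) = A·r₁^n + B·r₂^n.
From the initial conditions, A + B = -3 and r₁A + r₂B = 4.
Since r₁ - r₂ = √28: A = (4 - (-3)r₂)/√28 = - \frac{3}{2} - \frac{5 \sqrt{7}}{14}, and B = -3 - A = - \frac{3}{2} + \frac{5 \sqrt{7}}{14}.
So g(n) = \left(- \frac{3}{2} - \frac{5 \sqrt{7}}{14}\right)\left(-3 + \sqrt{7}\right)^n + \left(- \frac{3}{2} + \frac{5 \sqrt{7}}{14}\right)\left(-3 - \sqrt{7}\right)^n.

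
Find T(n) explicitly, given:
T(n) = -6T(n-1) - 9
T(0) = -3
First-order linear non-homogeneous.
Homogeneous solution: T_h(n) = A·(-6)^n.
Try constant particular solution T_p = K: K = -6K - 9 ⇒ K = - \frac{9}{7}.
General: T(n) = A·(-6)^n - \frac{9}{7}.
Apply T(0) = -3: A - \frac{9}{7} = -3 ⇒ A = - \frac{12}{7}.
So T(n) = - \frac{12 \left(-6\right)^{n}}{7} - \frac{9}{7}.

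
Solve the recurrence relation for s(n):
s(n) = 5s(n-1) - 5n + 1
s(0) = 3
First-order linear with linear forcing.
Homogeneous solution: s_h(n) = A·(5)^n.
Try particular s_p(n) = pn + q. Substituting:
  pn + q = 5(p(n-1) + q) - 5n + 1.
Matching the n-coefficient: p = 5p - 5 ⇒ p = \frac{5}{4}.
Matching constants: q = -5p + 5q + 1 ⇒ q = \frac{21}{16}.
General: s(n) = A·(5)^n + \frac{5 n}{4} + \frac{21}{16}.
Apply s(0) = 3: A + \frac{21}{16} = 3 ⇒ A = \frac{27}{16}.
So s(n) = \frac{27 \cdot 5^{n}}{16} + \frac{5 n}{4} + \frac{21}{16}.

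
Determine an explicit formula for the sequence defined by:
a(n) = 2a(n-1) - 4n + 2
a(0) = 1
First-order linear with linear forcing.
Homogeneous solution: a_h(n) = A·(2)^n.
Try particular a_p(n) = pn + q. Substituting:
  pn + q = 2(p(n-1) + q) - 4n + 2.
Matching the n-coefficient: p = 2p - 4 ⇒ p = 4.
Matching constants: q = -2p + 2q + 2 ⇒ q = 6.
General: a(n) = A·(2)^n + 4 n + 6.
Apply a(0) = 1: A + 6 = 1 ⇒ A = -5.
So a(n) = - 5 \cdot 2^{n} + 4 n + 6.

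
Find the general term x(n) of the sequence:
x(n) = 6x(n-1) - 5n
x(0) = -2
First-order linear with linear forcing.
Homogeneous solution: x_h(n) = A·(6)^n.
Try particular x_p(n) = pn + q. Substituting:
  pn + q = 6(p(n-1) + q) - 5n.
Matching the n-coefficient: p = 6p - 5 ⇒ p = 1.
Matching constants: q = -6p + 6q ⇒ q = \frac{6}{5}.
General: x(n) = A·(6)^n + n + \frac{6}{5}.
Apply x(0) = -2: A + \frac{6}{5} = -2 ⇒ A = - \frac{16}{5}.
So x(n) = - \frac{16 \cdot 6^{n}}{5} + n + \frac{6}{5}.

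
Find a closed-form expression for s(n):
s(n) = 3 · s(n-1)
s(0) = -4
Pure geometric recurrence with ratio 3.
By induction s(n) = s(0) · (3)^n = - 4 \cdot 3^{n}.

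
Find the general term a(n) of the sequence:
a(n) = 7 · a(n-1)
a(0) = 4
Pure geometric recurrence with ratio 7.
By induction a(n) = a(0) · (7)^n = 4 \cdot 7^{n}.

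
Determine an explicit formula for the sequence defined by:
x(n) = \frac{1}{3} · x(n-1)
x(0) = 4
Pure geometric recurrence with ratio \frac{1}{3}.
By induction x(n) = x(0) · (\frac{1}{3})^n = 4 \cdot 3^{- n}.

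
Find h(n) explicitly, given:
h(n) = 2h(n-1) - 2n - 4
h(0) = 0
First-order linear with linear forcing.
Homogeneous solution: h_h(n) = A·(2)^n.
Try particular h_p(n) = pn + q. Substituting:
  pn + q = 2(p(n-1) + q) - 2n - 4.
Matching the n-coefficient: p = 2p - 2 ⇒ p = 2.
Matching constants: q = -2p + 2q - 4 ⇒ q = 8.
General: h(n) = A·(2)^n + 2 n + 8.
Apply h(0) = 0: A + 8 = 0 ⇒ A = -8.
So h(n) = - 8 \cdot 2^{n} + 2 n + 8.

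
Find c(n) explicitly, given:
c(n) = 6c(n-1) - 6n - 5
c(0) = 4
First-order linear with linear forcing.
Homogeneous solution: c_h(n) = A·(6)^n.
Try particular c_p(n) = pn + q. Substituting:
  pn + q = 6(p(n-1) + q) - 6n - 5.
Matching the n-coefficient: p = 6p - 6 ⇒ p = \frac{6}{5}.
Matching constants: q = -6p + 6q - 5 ⇒ q = \frac{61}{25}.
General: c(n) = A·(6)^n + \frac{6 n}{5} + \frac{61}{25}.
Apply c(0) = 4: A + \frac{61}{25} = 4 ⇒ A = \frac{39}{25}.
So c(n) = \frac{39 \cdot 6^{n}}{25} + \frac{6 n}{5} + \frac{61}{25}.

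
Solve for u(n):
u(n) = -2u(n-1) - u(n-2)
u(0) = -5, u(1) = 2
Characteristic equation: x² + 2x + 1 = 0, which is (x - (-1))².
Repeated root r = -1.
General solution: u(n) = (A + Bn)·(-1)^n.
From u(0) = -5: A = -5.
From u(1) = 2: (A + B)·(-1) = 2 ⇒ B = 3.
So u(n) = \left(3 n - 5\right) \cdot (-1)^n.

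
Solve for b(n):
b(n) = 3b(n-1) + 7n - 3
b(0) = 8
First-order linear with linear forcing.
Homogeneous solution: b_h(n) = A·(3)^n.
Try particular b_p(n) = pn + q. Substituting:
  pn + q = 3(p(n-1) + q) + 7n - 3.
Matching the n-coefficient: p = 3p + 7 ⇒ p = - \frac{7}{2}.
Matching constants: q = -3p + 3q - 3 ⇒ q = - \frac{15}{4}.
General: b(n) = A·(3)^n - \frac{7 n}{2} - \frac{15}{4}.
Apply b(0) = 8: A - \frac{15}{4} = 8 ⇒ A = \frac{47}{4}.
So b(n) = \frac{47 \cdot 3^{n}}{4} - \frac{7 n}{2} - \frac{15}{4}.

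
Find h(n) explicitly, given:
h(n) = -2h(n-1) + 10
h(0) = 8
First-order linear non-homogeneous.
Homogeneous solution: h_h(n) = A·(-2)^n.
Try constant particular solution h_p = K: K = -2K + 10 ⇒ K = \frac{10}{3}.
General: h(n) = A·(-2)^n + \frac{10}{3}.
Apply h(0) = 8: A + \frac{10}{3} = 8 ⇒ A = \frac{14}{3}.
So h(n) = \frac{14 \left(-2\right)^{n}}{3} + \frac{10}{3}.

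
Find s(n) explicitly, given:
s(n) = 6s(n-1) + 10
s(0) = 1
First-order linear non-homogeneous.
Homogeneous solution: s_h(n) = A·(6)^n.
Try constant particular solution s_p = K: K = 6K + 10 ⇒ K = -2.
General: s(n) = A·(6)^n - 2.
Apply s(0) = 1: A - 2 = 1 ⇒ A = 3.
So s(n) = 3 \cdot 6^{n} - 2.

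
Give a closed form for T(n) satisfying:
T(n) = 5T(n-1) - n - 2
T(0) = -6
First-order linear with linear forcing.
Homogeneous solution: T_h(n) = A·(5)^n.
Try particular T_p(n) = pn + q. Substituting:
  pn + q = 5(p(n-1) + q) - n - 2.
Matching the n-coefficient: p = 5p - 1 ⇒ p = \frac{1}{4}.
Matching constants: q = -5p + 5q - 2 ⇒ q = \frac{13}{16}.
General: T(n) = A·(5)^n + \frac{n}{4} + \frac{13}{16}.
Apply T(0) = -6: A + \frac{13}{16} = -6 ⇒ A = - \frac{109}{16}.
So T(n) = - \frac{109 \cdot 5^{n}}{16} + \frac{n}{4} + \frac{13}{16}.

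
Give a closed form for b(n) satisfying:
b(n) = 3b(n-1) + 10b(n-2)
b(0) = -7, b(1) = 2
Characteristic equation: x² - 3x - 10 = 0, which factors as (x - (-2))(x - (5)) = 0.
Roots r₁ = -2, r₂ = 5 (distinct).
General solution: b(n) = A·(-2)^n + B·(5)^n.
From b(0) = -7: A + B = -7.
From b(1) = 2: -2A + 5B = 2.
Solving: A = - \frac{37}{7}, B = - \frac{12}{7}.
So b(n) = - \frac{37 \left(-2\right)^{n}}{7} - \frac{12 \cdot 5^{n}}{7}.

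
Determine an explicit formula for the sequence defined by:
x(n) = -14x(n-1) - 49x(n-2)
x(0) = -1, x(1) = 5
Characteristic equation: x² + 14x + 49 = 0, which is (x - (-7))².
Repeated root r = -7.
General solution: x(n) = (A + Bn)·(-7)^n.
From x(0) = -1: A = -1.
From x(1) = 5: (A + B)·(-7) = 5 ⇒ B = \frac{2}{7}.
So x(n) = \left(\frac{2 n}{7} - 1\right) \cdot (-7)^n.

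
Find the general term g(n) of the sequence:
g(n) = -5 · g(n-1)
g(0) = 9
Pure geometric recurrence with ratio -5.
By induction g(n) = g(0) · (-5)^n = 9 \left(-5\right)^{n}.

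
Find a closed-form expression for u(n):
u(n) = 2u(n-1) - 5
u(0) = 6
First-order linear non-homogeneous.
Homogeneous solution: u_h(n) = A·(2)^n.
Try constant particular solution u_p = K: K = 2K - 5 ⇒ K = 5.
General: u(n) = A·(2)^n + 5.
Apply u(0) = 6: A + 5 = 6 ⇒ A = 1.
So u(n) = 2^{n} + 5.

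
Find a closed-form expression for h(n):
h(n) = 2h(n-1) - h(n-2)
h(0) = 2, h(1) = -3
Characteristic equation: x² - 2x + 1 = 0, which is (x - (1))².
Repeated root r = 1.
General solution: h(n) = (A + Bn)·(1)^n.
From h(0) = 2: A = 2.
From h(1) = -3: (A + B)·(1) = -3 ⇒ B = -5.
So h(n) = \left(2 - 5 n\right) \cdot (1)^n.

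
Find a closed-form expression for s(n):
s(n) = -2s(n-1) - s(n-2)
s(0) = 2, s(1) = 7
Characteristic equation: x² + 2x + 1 = 0, which is (x - (-1))².
Repeated root r = -1.
General solution: s(n) = (A + Bn)·(-1)^n.
From s(0) = 2: A = 2.
From s(1) = 7: (A + B)·(-1) = 7 ⇒ B = -9.
So s(n) = \left(2 - 9 n\right) \cdot (-1)^n.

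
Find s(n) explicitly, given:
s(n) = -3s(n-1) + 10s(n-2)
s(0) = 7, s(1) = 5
Characteristic equation: x² + 3x - 10 = 0, which factors as (x - (-5))(x - (2)) = 0.
Roots r₁ = -5, r₂ = 2 (distinct).
General solution: s(n) = A·(-5)^n + B·(2)^n.
From s(0) = 7: A + B = 7.
From s(1) = 5: -5A + 2B = 5.
Solving: A = \frac{9}{7}, B = \frac{40}{7}.
So s(n) = \frac{9 \left(-5\right)^{n}}{7} + \frac{40 \cdot 2^{n}}{7}.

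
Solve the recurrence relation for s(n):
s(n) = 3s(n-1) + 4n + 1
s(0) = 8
First-order linear with linear forcing.
Homogeneous solution: s_h(n) = A·(3)^n.
Try particular s_p(n) = pn + q. Substituting:
  pn + q = 3(p(n-1) + q) + 4n + 1.
Matching the n-coefficient: p = 3p + 4 ⇒ p = -2.
Matching constants: q = -3p + 3q + 1 ⇒ q = - \frac{7}{2}.
General: s(n) = A·(3)^n - 2 n - \frac{7}{2}.
Apply s(0) = 8: A - \frac{7}{2} = 8 ⇒ A = \frac{23}{2}.
So s(n) = \frac{23 \cdot 3^{n}}{2} - 2 n - \frac{7}{2}.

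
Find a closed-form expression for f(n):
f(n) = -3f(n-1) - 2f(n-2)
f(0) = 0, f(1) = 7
Characteristic equation: x² + 3x + 2 = 0, which factors as (x - (-2))(x - (-1)) = 0.
Roots r₁ = -2, r₂ = -1 (distinct).
General solution: f(n) = A·(-2)^n + B·(-1)^n.
From f(0) = 0: A + B = 0.
From f(1) = 7: -2A - B = 7.
Solving: A = -7, B = 7.
So f(n) = 7 \left(-1\right)^{n} - 7 \left(-2\right)^{n}.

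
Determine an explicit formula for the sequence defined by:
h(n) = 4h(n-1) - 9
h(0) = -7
First-order linear non-homogeneous.
Homogeneous solution: h_h(n) = A·(4)^n.
Try constant particular solution h_p = K: K = 4K - 9 ⇒ K = 3.
General: h(n) = A·(4)^n + 3.
Apply h(0) = -7: A + 3 = -7 ⇒ A = -10.
So h(n) = 3 - 10 \cdot 4^{n}.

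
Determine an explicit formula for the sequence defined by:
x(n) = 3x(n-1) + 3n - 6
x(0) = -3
First-order linear with linear forcing.
Homogeneous solution: x_h(n) = A·(3)^n.
Try particular x_p(n) = pn + q. Substituting:
  pn + q = 3(p(n-1) + q) + 3n - 6.
Matching the n-coefficient: p = 3p + 3 ⇒ p = - \frac{3}{2}.
Matching constants: q = -3p + 3q - 6 ⇒ q = \frac{3}{4}.
General: x(n) = A·(3)^n - \frac{3 n}{2} + \frac{3}{4}.
Apply x(0) = -3: A + \frac{3}{4} = -3 ⇒ A = - \frac{15}{4}.
So x(n) = - \frac{15 \cdot 3^{n}}{4} - \frac{3 n}{2} + \frac{3}{4}.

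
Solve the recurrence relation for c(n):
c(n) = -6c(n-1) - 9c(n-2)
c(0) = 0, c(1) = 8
Characteristic equation: x² + 6x + 9 = 0, which is (x - (-3))².
Repeated root r = -3.
General solution: c(n) = (A + Bn)·(-3)^n.
From c(0) = 0: A = 0.
From c(1) = 8: (A + B)·(-3) = 8 ⇒ B = - \frac{8}{3}.
So c(n) = \left(- \frac{8 n}{3}\right) \cdot (-3)^n.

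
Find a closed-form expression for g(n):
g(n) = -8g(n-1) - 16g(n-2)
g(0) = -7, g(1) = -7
Characteristic equation: x² + 8x + 16 = 0, which is (x - (-4))².
Repeated root r = -4.
General solution: g(n) = (A + Bn)·(-4)^n.
From g(0) = -7: A = -7.
From g(1) = -7: (A + B)·(-4) = -7 ⇒ B = \frac{35}{4}.
So g(n) = \left(\frac{35 n}{4} - 7\right) \cdot (-4)^n.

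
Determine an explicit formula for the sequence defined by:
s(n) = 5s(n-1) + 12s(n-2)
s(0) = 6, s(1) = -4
Characteristic equation: x² - 5x - 12 = 0.
Discriminant Δ = (5)² + 4·(12) = 73.
Roots r₁,₂ = (5 ± √73)/2, so r₁ = \frac{5}{2} + \frac{\sqrt{73}}{2}, r₂ = \frac{5}{2} - \frac{\sqrt{73}}{2}.
General solution: s(n) = A·r₁^n + B·r₂^n.
From the initial conditions, A + B = 6 and r₁A + r₂B = -4.
Since r₁ - r₂ = √73: A = (-4 - (6)r₂)/√73 = 3 - \frac{19 \sqrt{73}}{73}, and B = 6 - A = \frac{19 \sqrt{73}}{73} + 3.
So s(n) = \left(3 - \frac{19 \sqrt{73}}{73}\right)\left(\frac{5}{2} + \frac{\sqrt{73}}{2}\right)^n + \left(\frac{19 \sqrt{73}}{73} + 3\right)\left(\frac{5}{2} - \frac{\sqrt{73}}{2}\right)^n.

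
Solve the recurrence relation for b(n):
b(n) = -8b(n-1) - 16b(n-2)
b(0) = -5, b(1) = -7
Characteristic equation: x² + 8x + 16 = 0, which is (x - (-4))².
Repeated root r = -4.
General solution: b(n) = (A + Bn)·(-4)^n.
From b(0) = -5: A = -5.
From b(1) = -7: (A + B)·(-4) = -7 ⇒ B = \frac{27}{4}.
So b(n) = \left(\frac{27 n}{4} - 5\right) \cdot (-4)^n.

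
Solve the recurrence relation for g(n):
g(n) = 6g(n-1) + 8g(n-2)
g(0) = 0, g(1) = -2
Characteristic equation: x² - 6x - 8 = 0.
Discriminant Δ = (6)² + 4·(8) = 68.
Roots r₁,₂ = (6 ± √68)/2, so r₁ = 3 + \sqrt{17}, r₂ = 3 - \sqrt{17}.
General solution: g(n) = A·r₁^n + B·r₂^n.
From the initial conditions, A + B = 0 and r₁A + r₂B = -2.
Since r₁ - r₂ = √68: A = (-2 - (0)r₂)/√68 = - \frac{\sqrt{17}}{17}, and B = 0 - A = \frac{\sqrt{17}}{17}.
So g(n) = \left(- \frac{\sqrt{17}}{17}\right)\left(3 + \sqrt{17}\right)^n + \left(\frac{\sqrt{17}}{17}\right)\left(3 - \sqrt{17}\right)^n.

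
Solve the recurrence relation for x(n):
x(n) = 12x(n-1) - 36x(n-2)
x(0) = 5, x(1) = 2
Characteristic equation: x² - 12x + 36 = 0, which is (x - (6))².
Repeated root r = 6.
General solution: x(n) = (A + Bn)·(6)^n.
From x(0) = 5: A = 5.
From x(1) = 2: (A + B)·(6) = 2 ⇒ B = - \frac{14}{3}.
So x(n) = \left(5 - \frac{14 n}{3}\right) \cdot (6)^n.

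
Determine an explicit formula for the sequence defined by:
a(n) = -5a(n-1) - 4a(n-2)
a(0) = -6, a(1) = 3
Characteristic equation: x² + 5x + 4 = 0, which factors as (x - (-1))(x - (-4)) = 0.
Roots r₁ = -1, r₂ = -4 (distinct).
General solution: a(n) = A·(-1)^n + B·(-4)^n.
From a(0) = -6: A + B = -6.
From a(1) = 3: -A - 4B = 3.
Solving: A = -7, B = 1.
So a(n) = - 7 \left(-1\right)^{n} + \left(-4\right)^{n}.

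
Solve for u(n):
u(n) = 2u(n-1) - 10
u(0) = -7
First-order linear non-homogeneous.
Homogeneous solution: u_h(n) = A·(2)^n.
Try constant particular solution u_p = K: K = 2K - 10 ⇒ K = 10.
General: u(n) = A·(2)^n + 10.
Apply u(0) = -7: A + 10 = -7 ⇒ A = -17.
So u(n) = 10 - 17 \cdot 2^{n}.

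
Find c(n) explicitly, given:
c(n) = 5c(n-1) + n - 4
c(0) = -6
First-order linear with linear forcing.
Homogeneous solution: c_h(n) = A·(5)^n.
Try particular c_p(n) = pn + q. Substituting:
  pn + q = 5(p(n-1) + q) + n - 4.
Matching the n-coefficient: p = 5p + 1 ⇒ p = - \frac{1}{4}.
Matching constants: q = -5p + 5q - 4 ⇒ q = \frac{11}{16}.
General: c(n) = A·(5)^n - \frac{n}{4} + \frac{11}{16}.
Apply c(0) = -6: A + \frac{11}{16} = -6 ⇒ A = - \frac{107}{16}.
So c(n) = - \frac{107 \cdot 5^{n}}{16} - \frac{n}{4} + \frac{11}{16}.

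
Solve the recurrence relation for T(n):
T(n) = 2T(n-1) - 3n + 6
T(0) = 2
First-order linear with linear forcing.
Homogeneous solution: T_h(n) = A·(2)^n.
Try particular T_p(n) = pn + q. Substituting:
  pn + q = 2(p(n-1) + q) - 3n + 6.
Matching the n-coefficient: p = 2p - 3 ⇒ p = 3.
Matching constants: q = -2p + 2q + 6 ⇒ q = 0.
General: T(n) = A·(2)^n + 3 n + 0.
Apply T(0) = 2: A + 0 = 2 ⇒ A = 2.
So T(n) = 2 \cdot 2^{n} + 3 n.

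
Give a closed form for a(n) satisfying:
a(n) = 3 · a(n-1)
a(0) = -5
Pure geometric recurrence with ratio 3.
By induction a(n) = a(0) · (3)^n = - 5 \cdot 3^{n}.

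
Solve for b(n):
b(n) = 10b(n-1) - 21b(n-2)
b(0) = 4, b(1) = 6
Characteristic equation: x² - 10x + 21 = 0, which factors as (x - (3))(x - (7)) = 0.
Roots r₁ = 3, r₂ = 7 (distinct).
General solution: b(n) = A·(3)^n + B·(7)^n.
From b(0) = 4: A + B = 4.
From b(1) = 6: 3A + 7B = 6.
Solving: A = \frac{11}{2}, B = - \frac{3}{2}.
So b(n) = \frac{11 \cdot 3^{n}}{2} - \frac{3 \cdot 7^{n}}{2}.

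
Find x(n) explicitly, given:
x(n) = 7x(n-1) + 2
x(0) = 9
First-order linear non-homogeneous.
Homogeneous solution: x_h(n) = A·(7)^n.
Try constant particular solution x_p = K: K = 7K + 2 ⇒ K = - \frac{1}{3}.
General: x(n) = A·(7)^n - \frac{1}{3}.
Apply x(0) = 9: A - \frac{1}{3} = 9 ⇒ A = \frac{28}{3}.
So x(n) = \frac{28 \cdot 7^{n}}{3} - \frac{1}{3}.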